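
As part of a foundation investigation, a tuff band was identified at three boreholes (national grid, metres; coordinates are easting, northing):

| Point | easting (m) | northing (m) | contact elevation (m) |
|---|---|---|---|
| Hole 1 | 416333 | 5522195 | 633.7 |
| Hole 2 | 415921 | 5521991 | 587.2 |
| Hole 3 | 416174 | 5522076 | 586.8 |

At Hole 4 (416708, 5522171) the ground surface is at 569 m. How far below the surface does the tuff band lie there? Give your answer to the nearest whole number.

44 m

Two edge vectors: Hole 1→Hole 2 = (-412, -204, -46.5), Hole 1→Hole 3 = (-159, -119, -46.9).
Normal n = (Hole 1→Hole 2) × (Hole 1→Hole 3) = (4034.1, -11929.3, 16592).
So ∂z/∂easting = −n_x/n_z = −0.24313525 and ∂z/∂northing = −n_y/n_z = 0.71897903.
Intercept c from Hole 1: 633.7 + 101225.23 − 3970342.38 = −3868483.46.
At (416708, 5522171): z_contact = −101316.4 + 3970325.1 − 3868483.46 = 525.3 m.
Depth below ground = 569 − 525.3 = 44 m.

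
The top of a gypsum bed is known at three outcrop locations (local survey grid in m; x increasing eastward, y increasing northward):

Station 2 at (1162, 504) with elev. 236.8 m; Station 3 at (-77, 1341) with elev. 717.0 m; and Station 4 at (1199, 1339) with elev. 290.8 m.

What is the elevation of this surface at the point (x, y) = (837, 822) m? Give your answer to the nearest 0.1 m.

370.6 m

Two edge vectors: Station 2→Station 3 = (-1239, 837, 480.2), Station 2→Station 4 = (37, 835, 54).
Normal n = (Station 2→Station 3) × (Station 2→Station 4) = (-355769, 84673.4, -1065534).
So ∂z/∂x = −n_x/n_z = −0.333888 and ∂z/∂y = −n_y/n_z = 0.079466.
Intercept c from Station 2: 236.8 + 387.98 − 40.05 = 584.73.
At (837, 822): z = −279.5 + 65.3 + 584.73 = 370.6 m.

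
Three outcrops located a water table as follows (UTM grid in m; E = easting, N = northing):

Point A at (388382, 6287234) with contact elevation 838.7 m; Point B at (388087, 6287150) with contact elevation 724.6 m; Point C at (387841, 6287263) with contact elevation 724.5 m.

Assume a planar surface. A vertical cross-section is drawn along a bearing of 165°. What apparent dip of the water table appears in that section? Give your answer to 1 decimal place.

23.7°

Two edge vectors: Point A→Point B = (-295, -84, -114.1), Point A→Point C = (-541, 29, -114.2).
Normal n = (Point A→Point B) × (Point A→Point C) = (12901.7, 28039.1, -53999).
So ∂z/∂E = −n_x/n_z = 0.23892 and ∂z/∂N = −n_y/n_z = 0.51925.
Unit vector along 165° is (sin 165°, cos 165°) = (0.2588, -0.9659).
Slope in that direction = a·(0.2588) + b·(-0.9659) = −0.43972.
Apparent dip = arctan|0.43972| = 23.7° (true dip is 29.8°, so apparent ≤ true as expected).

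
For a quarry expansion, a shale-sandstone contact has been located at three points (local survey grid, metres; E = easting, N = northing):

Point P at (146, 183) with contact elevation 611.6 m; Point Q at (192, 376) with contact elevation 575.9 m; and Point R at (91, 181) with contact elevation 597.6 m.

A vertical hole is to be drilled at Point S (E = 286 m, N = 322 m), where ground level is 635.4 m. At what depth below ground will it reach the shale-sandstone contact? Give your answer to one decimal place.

Two edge vectors: Point P→Point Q = (46, 193, -35.7), Point P→Point R = (-55, -2, -14).
Normal n = (Point P→Point Q) × (Point P→Point R) = (-2773.4, 2607.5, 10523).
So ∂z/∂E = −n_x/n_z = 0.26356 and ∂z/∂N = −n_y/n_z = −0.24779.
Intercept c from Point P: 611.6 − 38.48 + 45.35 = 618.47.
At (286, 322): z_contact = 75.38 − 79.79 + 618.47 = 614.05 m.
Depth below ground = 635.4 − 614.05 = 21.3 m.

21.3 m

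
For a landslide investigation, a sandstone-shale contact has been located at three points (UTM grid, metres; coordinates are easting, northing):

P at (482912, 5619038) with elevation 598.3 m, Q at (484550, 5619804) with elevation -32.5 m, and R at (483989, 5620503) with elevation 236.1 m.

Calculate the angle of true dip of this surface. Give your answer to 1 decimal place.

22.5°

Let the plane be z = a·easting + b·northing + c.
Q−P: 1638a + 766b = −630.8;  R−P: 1077a + 1465b = −362.2.
Solving gives a = −0.41067, b = 0.05467.
Gradient magnitude |∇z| = √(a² + b²) = √(0.16865 + 0.00299) = 0.41429.
True dip = arctan(0.41429) = 22.5°, dipping toward E (azimuth ≈ 098°).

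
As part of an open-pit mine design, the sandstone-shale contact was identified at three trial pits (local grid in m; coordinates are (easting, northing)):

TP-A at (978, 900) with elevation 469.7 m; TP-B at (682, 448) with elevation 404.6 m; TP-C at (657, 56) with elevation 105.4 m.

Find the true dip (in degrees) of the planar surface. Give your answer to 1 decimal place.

Let the plane be z = a·E + b·N + c.
TP-B−TP-A: −296a − 452b = −65.1;  TP-C−TP-A: −321a − 844b = −364.3.
Solving gives a = −1.04762, b = 0.83008.
Gradient magnitude |∇z| = √(a² + b²) = √(1.09750 + 0.68903) = 1.33661.
True dip = arctan(1.33661) = 53.2°, dipping toward SE (azimuth ≈ 128°).

53.2°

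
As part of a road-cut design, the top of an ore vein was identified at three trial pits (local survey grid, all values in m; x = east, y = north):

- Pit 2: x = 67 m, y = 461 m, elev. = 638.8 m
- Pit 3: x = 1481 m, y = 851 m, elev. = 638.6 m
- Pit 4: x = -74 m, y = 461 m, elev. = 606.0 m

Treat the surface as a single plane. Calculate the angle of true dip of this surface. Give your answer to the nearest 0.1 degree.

41.2°

Two edge vectors: Pit 2→Pit 3 = (1414, 390, -0.2), Pit 2→Pit 4 = (-141, 0, -32.8).
Normal n = (Pit 2→Pit 3) × (Pit 2→Pit 4) = (-12792, 46407.4, 54990).
So ∂z/∂x = −n_x/n_z = 0.23262 and ∂z/∂y = −n_y/n_z = −0.84392.
Gradient magnitude |∇z| = √(a² + b²) = √(0.05411 + 0.71221) = 0.87540.
True dip = arctan(0.87540) = 41.2°, dipping toward NNW (azimuth ≈ 345°).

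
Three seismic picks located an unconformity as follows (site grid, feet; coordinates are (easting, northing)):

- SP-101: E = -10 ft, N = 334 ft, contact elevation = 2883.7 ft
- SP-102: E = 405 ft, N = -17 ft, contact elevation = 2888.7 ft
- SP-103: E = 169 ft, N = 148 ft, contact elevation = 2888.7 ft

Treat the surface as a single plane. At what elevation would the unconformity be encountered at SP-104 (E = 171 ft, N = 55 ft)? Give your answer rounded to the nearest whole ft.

2896 ft

Two edge vectors: SP-101→SP-102 = (415, -351, 5), SP-101→SP-103 = (179, -186, 5).
Normal n = (SP-101→SP-102) × (SP-101→SP-103) = (-825, -1180, -14361).
So ∂z/∂E = −n_x/n_z = −0.05745 and ∂z/∂N = −n_y/n_z = −0.08217.
Intercept c from SP-101: 2883.7 − 0.57 + 27.44 = 2910.57.
At (171, 55): z = −9.8 − 4.5 + 2910.57 = 2896.2 ft.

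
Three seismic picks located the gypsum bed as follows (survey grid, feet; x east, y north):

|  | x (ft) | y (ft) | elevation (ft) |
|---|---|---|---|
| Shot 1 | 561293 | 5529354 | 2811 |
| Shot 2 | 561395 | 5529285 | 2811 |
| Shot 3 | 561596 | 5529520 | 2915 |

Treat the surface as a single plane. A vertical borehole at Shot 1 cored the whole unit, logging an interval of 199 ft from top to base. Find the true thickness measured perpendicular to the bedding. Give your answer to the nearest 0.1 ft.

188.5 ft

Let the plane be z = a·x + b·y + c.
Shot 2−Shot 1: 102a − 69b = 0;  Shot 3−Shot 1: 303a + 166b = 104.
Solving gives a = 0.18965, b = 0.28035.
|∇z| = √(a²+b²) = 0.33847, so dip δ = arctan(0.33847) = 18.70°.
True thickness = vertical thickness × cos δ = 199 × cos 18.70° = 188.5 ft.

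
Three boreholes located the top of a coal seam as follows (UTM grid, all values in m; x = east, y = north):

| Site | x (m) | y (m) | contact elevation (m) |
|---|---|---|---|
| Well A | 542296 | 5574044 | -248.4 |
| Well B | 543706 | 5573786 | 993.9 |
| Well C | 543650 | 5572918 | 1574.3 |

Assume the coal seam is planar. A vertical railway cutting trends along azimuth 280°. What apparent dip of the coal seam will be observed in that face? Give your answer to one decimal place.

40.8°

Two edge vectors: Well A→Well B = (1410, -258, 1242.3), Well A→Well C = (1354, -1126, 1822.7).
Normal n = (Well A→Well B) × (Well A→Well C) = (928573.2, -887932.8, -1238328).
So ∂z/∂x = −n_x/n_z = 0.74986 and ∂z/∂y = −n_y/n_z = −0.71704.
Unit vector along 280° is (sin 280°, cos 280°) = (-0.9848, 0.1736).
Slope in that direction = a·(-0.9848) + b·(0.1736) = −0.86298.
Apparent dip = arctan|0.86298| = 40.8° (true dip is 46.1°, so apparent ≤ true as expected).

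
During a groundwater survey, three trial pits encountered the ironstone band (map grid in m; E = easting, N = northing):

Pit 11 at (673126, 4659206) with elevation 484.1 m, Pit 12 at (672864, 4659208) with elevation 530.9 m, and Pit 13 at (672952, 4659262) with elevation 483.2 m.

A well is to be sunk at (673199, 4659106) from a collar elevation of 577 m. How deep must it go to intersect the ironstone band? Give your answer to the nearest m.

Let the plane be z = a·E + b·N + c.
Pit 12−Pit 11: −262a + 2b = 46.8;  Pit 13−Pit 11: −174a + 56b = −0.9.
Solving gives a = −0.18309132, b = −0.58496230.
Then c = 484.1 − a·673126 − b·4659206 = 2849187.49.
At (673199, 4659106): z_contact = −123256.9 − 2725401.4 + 2849187.49 = 529.2 m.
Depth below ground = 577 − 529.2 = 48 m.

48 m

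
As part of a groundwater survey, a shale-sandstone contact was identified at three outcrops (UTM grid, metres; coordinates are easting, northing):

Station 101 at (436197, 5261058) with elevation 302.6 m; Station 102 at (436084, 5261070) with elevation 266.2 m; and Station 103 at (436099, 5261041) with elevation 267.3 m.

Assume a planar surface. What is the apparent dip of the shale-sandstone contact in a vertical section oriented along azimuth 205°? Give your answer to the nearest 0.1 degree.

Two edge vectors: Station 101→Station 102 = (-113, 12, -36.4), Station 101→Station 103 = (-98, -17, -35.3).
Normal n = (Station 101→Station 102) × (Station 101→Station 103) = (-1042.4, -421.7, 3097).
So ∂z/∂easting = −n_x/n_z = 0.33658 and ∂z/∂northing = −n_y/n_z = 0.13616.
Unit vector along 205° is (sin 205°, cos 205°) = (-0.4226, -0.9063).
Slope in that direction = a·(-0.4226) + b·(-0.9063) = −0.26565.
Apparent dip = arctan|0.26565| = 14.9° (true dip is 20.0°, so apparent ≤ true as expected).

14.9°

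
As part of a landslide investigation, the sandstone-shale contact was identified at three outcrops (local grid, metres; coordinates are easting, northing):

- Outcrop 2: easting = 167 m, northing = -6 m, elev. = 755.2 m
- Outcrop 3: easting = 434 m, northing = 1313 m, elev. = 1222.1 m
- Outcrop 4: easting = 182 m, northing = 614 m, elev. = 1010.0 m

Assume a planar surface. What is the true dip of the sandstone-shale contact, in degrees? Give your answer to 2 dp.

Let the plane be z = a·easting + b·northing + c.
Outcrop 3−Outcrop 2: 267a + 1319b = 466.9;  Outcrop 4−Outcrop 2: 15a + 620b = 254.8.
Solving gives a = −0.31974, b = 0.41870.
Gradient magnitude |∇z| = √(a² + b²) = √(0.10223 + 0.17531) = 0.52682.
True dip = arctan(0.52682) = 27.78°, dipping toward SE (azimuth ≈ 143°).

27.78°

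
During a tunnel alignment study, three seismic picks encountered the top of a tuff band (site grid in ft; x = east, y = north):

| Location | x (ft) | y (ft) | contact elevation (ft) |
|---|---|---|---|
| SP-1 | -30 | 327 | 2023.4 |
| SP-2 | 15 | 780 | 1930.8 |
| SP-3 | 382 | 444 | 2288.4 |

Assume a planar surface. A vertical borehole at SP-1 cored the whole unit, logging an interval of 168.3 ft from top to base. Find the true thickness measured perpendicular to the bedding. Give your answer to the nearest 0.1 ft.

133.2 ft

Two edge vectors: SP-1→SP-2 = (45, 453, -92.6), SP-1→SP-3 = (412, 117, 265).
Normal n = (SP-1→SP-2) × (SP-1→SP-3) = (130879.2, -50076.2, -181371).
So ∂z/∂x = −n_x/n_z = 0.72161 and ∂z/∂y = −n_y/n_z = −0.27610.
|∇z| = √(a²+b²) = 0.77263, so dip δ = arctan(0.77263) = 37.69°.
True thickness = vertical thickness × cos δ = 168.3 × cos 37.69° = 133.2 ft.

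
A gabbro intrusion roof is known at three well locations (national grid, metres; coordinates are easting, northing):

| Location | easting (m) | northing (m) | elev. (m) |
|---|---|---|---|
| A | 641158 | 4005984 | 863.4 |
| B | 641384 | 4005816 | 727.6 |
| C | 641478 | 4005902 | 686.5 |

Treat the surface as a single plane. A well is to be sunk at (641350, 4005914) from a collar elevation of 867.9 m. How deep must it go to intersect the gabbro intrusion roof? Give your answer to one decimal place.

Let the plane be z = a·easting + b·northing + c.
B−A: 226a − 168b = −135.8;  C−A: 320a − 82b = −176.9.
Solving gives a = −0.527523561, b = 0.098688543.
Then c = 863.4 − a·641158 − b·4005984 = −56255.37.
At (641350, 4005914): z_contact = −338327.24 + 395337.82 − 56255.37 = 755.21 m.
Depth below ground = 867.9 − 755.21 = 112.7 m.

112.7 m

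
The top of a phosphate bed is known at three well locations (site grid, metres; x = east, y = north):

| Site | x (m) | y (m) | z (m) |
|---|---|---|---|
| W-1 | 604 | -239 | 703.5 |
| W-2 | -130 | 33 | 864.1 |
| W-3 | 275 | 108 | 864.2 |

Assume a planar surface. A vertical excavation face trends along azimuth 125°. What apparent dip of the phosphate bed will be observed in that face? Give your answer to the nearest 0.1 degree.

15.9°

Two edge vectors: W-1→W-2 = (-734, 272, 160.6), W-1→W-3 = (-329, 347, 160.7).
Normal n = (W-1→W-2) × (W-1→W-3) = (-12017.8, 65116.4, -165210).
So ∂z/∂x = −n_x/n_z = −0.07274 and ∂z/∂y = −n_y/n_z = 0.39414.
Unit vector along 125° is (sin 125°, cos 125°) = (0.8192, -0.5736).
Slope in that direction = a·(0.8192) + b·(-0.5736) = −0.28566.
Apparent dip = arctan|0.28566| = 15.9° (true dip is 21.8°, so apparent ≤ true as expected).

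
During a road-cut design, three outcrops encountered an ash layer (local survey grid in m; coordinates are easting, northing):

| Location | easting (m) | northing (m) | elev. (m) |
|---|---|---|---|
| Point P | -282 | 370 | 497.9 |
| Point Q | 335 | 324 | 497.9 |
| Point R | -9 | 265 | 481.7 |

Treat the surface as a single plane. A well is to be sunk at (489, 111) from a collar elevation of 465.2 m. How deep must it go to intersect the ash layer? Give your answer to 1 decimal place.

5.9 m

Two edge vectors: Point P→Point Q = (617, -46, 0), Point P→Point R = (273, -105, -16.2).
Normal n = (Point P→Point Q) × (Point P→Point R) = (745.2, 9995.4, -52227).
So ∂z/∂easting = −n_x/n_z = 0.01427 and ∂z/∂northing = −n_y/n_z = 0.19138.
Intercept c from Point P: 497.9 + 4.02 − 70.81 = 431.11.
At (489, 111): z_contact = 6.98 + 21.24 + 431.11 = 459.33 m.
Depth below ground = 465.2 − 459.33 = 5.9 m.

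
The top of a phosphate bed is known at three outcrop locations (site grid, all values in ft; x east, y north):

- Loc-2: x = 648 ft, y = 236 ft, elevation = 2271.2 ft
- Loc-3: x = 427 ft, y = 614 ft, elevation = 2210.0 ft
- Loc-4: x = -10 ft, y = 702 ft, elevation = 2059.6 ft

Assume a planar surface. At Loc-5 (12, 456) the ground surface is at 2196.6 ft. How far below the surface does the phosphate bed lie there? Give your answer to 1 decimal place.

140.2 ft

Two edge vectors: Loc-2→Loc-3 = (-221, 378, -61.2), Loc-2→Loc-4 = (-658, 466, -211.6).
Normal n = (Loc-2→Loc-3) × (Loc-2→Loc-4) = (-51465.6, -6494, 145738).
So ∂z/∂x = −n_x/n_z = 0.35314 and ∂z/∂y = −n_y/n_z = 0.04456.
Intercept c from Loc-2: 2271.2 − 228.83 − 10.52 = 2031.85.
At (12, 456): z_contact = 4.24 + 20.32 + 2031.85 = 2056.41 ft.
Depth below ground = 2196.6 − 2056.41 = 140.2 ft.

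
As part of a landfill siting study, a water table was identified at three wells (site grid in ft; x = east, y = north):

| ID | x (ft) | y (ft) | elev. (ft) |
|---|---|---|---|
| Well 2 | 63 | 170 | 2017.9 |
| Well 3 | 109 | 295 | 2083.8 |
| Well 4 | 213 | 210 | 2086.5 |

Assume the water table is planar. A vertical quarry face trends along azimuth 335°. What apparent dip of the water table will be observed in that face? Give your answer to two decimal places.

11.98°

Two edge vectors: Well 2→Well 3 = (46, 125, 65.9), Well 2→Well 4 = (150, 40, 68.6).
Normal n = (Well 2→Well 3) × (Well 2→Well 4) = (5939, 6729.4, -16910).
So ∂z/∂x = −n_x/n_z = 0.35121 and ∂z/∂y = −n_y/n_z = 0.39795.
Unit vector along 335° is (sin 335°, cos 335°) = (-0.4226, 0.9063).
Slope in that direction = a·(-0.4226) + b·(0.9063) = 0.21224.
Apparent dip = arctan|0.21224| = 11.98° (true dip is 28.0°, so apparent ≤ true as expected).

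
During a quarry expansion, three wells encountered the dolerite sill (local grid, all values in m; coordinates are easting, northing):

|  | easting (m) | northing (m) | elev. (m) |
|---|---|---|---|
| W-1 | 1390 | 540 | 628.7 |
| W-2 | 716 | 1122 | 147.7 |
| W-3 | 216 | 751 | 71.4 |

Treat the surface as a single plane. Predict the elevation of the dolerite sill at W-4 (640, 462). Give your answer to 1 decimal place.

Let the plane be z = a·easting + b·northing + c.
W-2−W-1: −674a + 582b = −481;  W-3−W-1: −1174a + 211b = −557.3.
Solving gives a = 0.411895, b = −0.349455.
Then c = 628.7 − a·1390 − b·540 = 244.87.
At (640, 462): z = 263.6 − 161.4 + 244.87 = 347.0 m.

347.0 m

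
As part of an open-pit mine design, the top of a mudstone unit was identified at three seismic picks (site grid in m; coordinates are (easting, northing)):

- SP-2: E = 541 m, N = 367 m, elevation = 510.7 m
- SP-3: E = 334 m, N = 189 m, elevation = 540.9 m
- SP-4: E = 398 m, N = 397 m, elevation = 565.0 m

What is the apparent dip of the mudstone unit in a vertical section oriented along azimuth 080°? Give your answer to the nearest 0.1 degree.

16.2°

Two edge vectors: SP-2→SP-3 = (-207, -178, 30.2), SP-2→SP-4 = (-143, 30, 54.3).
Normal n = (SP-2→SP-3) × (SP-2→SP-4) = (-10571.4, 6921.5, -31664).
So ∂z/∂E = −n_x/n_z = −0.33386 and ∂z/∂N = −n_y/n_z = 0.21859.
Unit vector along 080° is (sin 80°, cos 80°) = (0.9848, 0.1736).
Slope in that direction = a·(0.9848) + b·(0.1736) = −0.29083.
Apparent dip = arctan|0.29083| = 16.2° (true dip is 21.8°, so apparent ≤ true as expected).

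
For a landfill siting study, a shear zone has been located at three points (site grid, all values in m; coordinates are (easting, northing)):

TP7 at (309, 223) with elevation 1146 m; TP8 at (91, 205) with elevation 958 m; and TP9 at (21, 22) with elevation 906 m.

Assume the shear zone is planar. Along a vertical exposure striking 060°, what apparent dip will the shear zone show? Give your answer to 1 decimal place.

36.0°

Let the plane be z = a·E + b·N + c.
TP8−TP7: −218a − 18b = −188;  TP9−TP7: −288a − 201b = −240.
Solving gives a = 0.86628, b = −0.04721.
Unit vector along 060° is (sin 60°, cos 60°) = (0.8660, 0.5000).
Slope in that direction = a·(0.8660) + b·(0.5000) = 0.72662.
Apparent dip = arctan|0.72662| = 36.0° (true dip is 40.9°, so apparent ≤ true as expected).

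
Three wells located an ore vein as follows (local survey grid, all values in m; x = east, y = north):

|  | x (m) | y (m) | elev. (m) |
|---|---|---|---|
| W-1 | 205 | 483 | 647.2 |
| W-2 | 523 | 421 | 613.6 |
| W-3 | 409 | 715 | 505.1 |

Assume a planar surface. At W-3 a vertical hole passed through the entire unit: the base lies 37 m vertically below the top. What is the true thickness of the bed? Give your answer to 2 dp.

33.31 m

Let the plane be z = a·x + b·y + c.
W-2−W-1: 318a − 62b = −33.6;  W-3−W-1: 204a + 232b = −142.1.
Solving gives a = −0.19214, b = −0.44355.
|∇z| = √(a²+b²) = 0.48338, so dip δ = arctan(0.48338) = 25.80°.
True thickness = vertical thickness × cos δ = 37 × cos 25.80° = 33.31 m.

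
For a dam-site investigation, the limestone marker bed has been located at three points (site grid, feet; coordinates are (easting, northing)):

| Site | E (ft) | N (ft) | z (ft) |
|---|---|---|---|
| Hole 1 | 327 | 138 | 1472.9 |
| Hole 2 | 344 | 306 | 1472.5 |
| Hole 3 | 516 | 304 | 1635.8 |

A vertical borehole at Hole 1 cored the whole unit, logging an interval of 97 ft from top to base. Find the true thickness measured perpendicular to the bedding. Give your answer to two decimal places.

70.21 ft

Two edge vectors: Hole 1→Hole 2 = (17, 168, -0.4), Hole 1→Hole 3 = (189, 166, 162.9).
Normal n = (Hole 1→Hole 2) × (Hole 1→Hole 3) = (27433.6, -2844.9, -28930).
So ∂z/∂E = −n_x/n_z = 0.94828 and ∂z/∂N = −n_y/n_z = −0.09834.
|∇z| = √(a²+b²) = 0.95336, so dip δ = arctan(0.95336) = 43.63°.
True thickness = vertical thickness × cos δ = 97 × cos 43.63° = 70.21 ft.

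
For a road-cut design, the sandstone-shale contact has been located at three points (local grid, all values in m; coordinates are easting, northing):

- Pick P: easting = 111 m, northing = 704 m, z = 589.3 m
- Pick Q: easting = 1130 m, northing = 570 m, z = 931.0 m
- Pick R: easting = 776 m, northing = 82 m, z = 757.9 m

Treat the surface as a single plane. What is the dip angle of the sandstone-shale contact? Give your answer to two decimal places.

Let the plane be z = a·easting + b·northing + c.
Pick Q−Pick P: 1019a − 134b = 341.7;  Pick R−Pick P: 665a − 622b = 168.6.
Solving gives a = 0.34871, b = 0.10176.
Gradient magnitude |∇z| = √(a² + b²) = √(0.12160 + 0.01035) = 0.36325.
True dip = arctan(0.36325) = 19.96°, dipping toward WSW (azimuth ≈ 254°).

19.96°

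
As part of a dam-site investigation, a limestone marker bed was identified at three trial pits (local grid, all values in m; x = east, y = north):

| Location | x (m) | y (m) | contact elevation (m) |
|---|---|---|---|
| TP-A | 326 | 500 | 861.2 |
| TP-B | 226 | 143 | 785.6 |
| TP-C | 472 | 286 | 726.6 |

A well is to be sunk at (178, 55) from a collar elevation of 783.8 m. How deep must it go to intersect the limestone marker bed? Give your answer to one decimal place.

6.7 m

Let the plane be z = a·x + b·y + c.
TP-B−TP-A: −100a − 357b = −75.6;  TP-C−TP-A: 146a − 214b = −134.6.
Solving gives a = −0.43353, b = 0.33320.
Then c = 861.2 − a·326 − b·500 = 835.93.
At (178, 55): z_contact = −77.17 + 18.33 + 835.93 = 777.09 m.
Depth below ground = 783.8 − 777.09 = 6.7 m.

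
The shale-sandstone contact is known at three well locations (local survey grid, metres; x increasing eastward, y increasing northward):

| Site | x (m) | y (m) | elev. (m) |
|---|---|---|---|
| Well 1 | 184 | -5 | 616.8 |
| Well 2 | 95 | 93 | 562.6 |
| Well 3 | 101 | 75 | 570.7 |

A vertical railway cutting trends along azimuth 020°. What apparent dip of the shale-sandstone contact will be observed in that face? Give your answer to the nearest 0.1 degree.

Two edge vectors: Well 1→Well 2 = (-89, 98, -54.2), Well 1→Well 3 = (-83, 80, -46.1).
Normal n = (Well 1→Well 2) × (Well 1→Well 3) = (-181.8, 395.7, 1014).
So ∂z/∂x = −n_x/n_z = 0.17929 and ∂z/∂y = −n_y/n_z = −0.39024.
Unit vector along 020° is (sin 20°, cos 20°) = (0.3420, 0.9397).
Slope in that direction = a·(0.3420) + b·(0.9397) = −0.30538.
Apparent dip = arctan|0.30538| = 17.0° (true dip is 23.2°, so apparent ≤ true as expected).

17.0°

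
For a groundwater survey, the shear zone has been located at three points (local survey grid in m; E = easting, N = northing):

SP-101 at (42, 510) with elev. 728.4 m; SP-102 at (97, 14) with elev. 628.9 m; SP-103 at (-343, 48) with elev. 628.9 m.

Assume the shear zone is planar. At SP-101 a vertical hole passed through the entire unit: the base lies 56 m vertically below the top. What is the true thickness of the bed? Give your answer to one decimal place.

54.9 m

Two edge vectors: SP-101→SP-102 = (55, -496, -99.5), SP-101→SP-103 = (-385, -462, -99.5).
Normal n = (SP-101→SP-102) × (SP-101→SP-103) = (3383, 43780, -216370).
So ∂z/∂E = −n_x/n_z = 0.01564 and ∂z/∂N = −n_y/n_z = 0.20234.
|∇z| = √(a²+b²) = 0.20294, so dip δ = arctan(0.20294) = 11.47°.
True thickness = vertical thickness × cos δ = 56 × cos 11.47° = 54.9 m.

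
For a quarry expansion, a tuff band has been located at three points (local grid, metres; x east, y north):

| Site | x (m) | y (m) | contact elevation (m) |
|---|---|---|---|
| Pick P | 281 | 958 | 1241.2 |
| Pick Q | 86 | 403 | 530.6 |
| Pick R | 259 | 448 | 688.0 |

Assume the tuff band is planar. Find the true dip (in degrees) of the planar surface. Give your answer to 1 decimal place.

51.0°

Let the plane be z = a·x + b·y + c.
Pick Q−Pick P: −195a − 555b = −710.6;  Pick R−Pick P: −22a − 510b = −553.2.
Solving gives a = 0.63480, b = 1.05732.
Gradient magnitude |∇z| = √(a² + b²) = √(0.40297 + 1.11793) = 1.23325.
True dip = arctan(1.23325) = 51.0°, dipping toward SSW (azimuth ≈ 211°).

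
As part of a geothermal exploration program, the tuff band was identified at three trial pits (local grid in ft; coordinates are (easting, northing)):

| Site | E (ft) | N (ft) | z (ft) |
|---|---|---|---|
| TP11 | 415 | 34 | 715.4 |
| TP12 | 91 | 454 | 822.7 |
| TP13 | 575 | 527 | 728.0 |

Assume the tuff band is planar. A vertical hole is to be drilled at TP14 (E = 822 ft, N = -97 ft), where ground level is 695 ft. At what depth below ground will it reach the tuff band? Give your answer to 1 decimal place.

Two edge vectors: TP11→TP12 = (-324, 420, 107.3), TP11→TP13 = (160, 493, 12.6).
Normal n = (TP11→TP12) × (TP11→TP13) = (-47606.9, 21250.4, -226932).
So ∂z/∂E = −n_x/n_z = −0.20978 and ∂z/∂N = −n_y/n_z = 0.09364.
Intercept c from TP11: 715.4 + 87.06 − 3.18 = 799.28.
At (822, -97): z_contact = −172.44 − 9.08 + 799.28 = 617.75 ft.
Depth below ground = 695 − 617.75 = 77.2 ft.

77.2 ft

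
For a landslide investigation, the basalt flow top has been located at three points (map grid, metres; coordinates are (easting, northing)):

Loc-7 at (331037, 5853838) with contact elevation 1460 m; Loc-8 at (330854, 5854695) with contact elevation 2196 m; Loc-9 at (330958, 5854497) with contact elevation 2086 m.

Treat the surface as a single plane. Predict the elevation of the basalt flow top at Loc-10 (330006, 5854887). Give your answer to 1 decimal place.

Two edge vectors: Loc-7→Loc-8 = (-183, 857, 736), Loc-7→Loc-9 = (-79, 659, 626).
Normal n = (Loc-7→Loc-8) × (Loc-7→Loc-9) = (51458, 56414, -52894).
So ∂z/∂E = −n_x/n_z = 0.972851363 and ∂z/∂N = −n_y/n_z = 1.066548191.
Intercept c from Loc-7: 1460 − 322049.80 − 6243400.33 = −6563990.12.
At (330006, 5854887): z = 321046.8 + 6244519.1 − 6563990.12 = 1575.8 m.

1575.8 m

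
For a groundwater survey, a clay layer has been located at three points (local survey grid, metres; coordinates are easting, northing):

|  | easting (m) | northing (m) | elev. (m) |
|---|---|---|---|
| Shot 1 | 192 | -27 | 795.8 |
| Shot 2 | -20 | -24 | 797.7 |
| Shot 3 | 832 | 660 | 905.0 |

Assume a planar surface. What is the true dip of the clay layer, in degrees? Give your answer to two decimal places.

9.38°

Two edge vectors: Shot 1→Shot 2 = (-212, 3, 1.9), Shot 1→Shot 3 = (640, 687, 109.2).
Normal n = (Shot 1→Shot 2) × (Shot 1→Shot 3) = (-977.7, 24366.4, -147564).
So ∂z/∂easting = −n_x/n_z = −0.00663 and ∂z/∂northing = −n_y/n_z = 0.16512.
Gradient magnitude |∇z| = √(a² + b²) = √(0.00004 + 0.02727) = 0.16526.
True dip = arctan(0.16526) = 9.38°, dipping toward S (azimuth ≈ 178°).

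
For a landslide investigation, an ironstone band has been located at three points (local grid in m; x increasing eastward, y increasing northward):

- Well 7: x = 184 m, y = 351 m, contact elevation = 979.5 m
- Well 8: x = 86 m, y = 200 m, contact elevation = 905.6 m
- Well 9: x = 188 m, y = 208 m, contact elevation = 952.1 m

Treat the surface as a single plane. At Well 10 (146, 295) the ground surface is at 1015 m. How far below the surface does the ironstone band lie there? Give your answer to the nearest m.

Let the plane be z = a·x + b·y + c.
Well 8−Well 7: −98a − 151b = −73.9;  Well 9−Well 7: 4a − 143b = −27.4.
Solving gives a = 0.43989, b = 0.20391.
Then c = 979.5 − a·184 − b·351 = 826.99.
At (146, 295): z_contact = 64.2 + 60.2 + 826.99 = 951.4 m.
Depth below ground = 1015 − 951.4 = 64 m.

64 m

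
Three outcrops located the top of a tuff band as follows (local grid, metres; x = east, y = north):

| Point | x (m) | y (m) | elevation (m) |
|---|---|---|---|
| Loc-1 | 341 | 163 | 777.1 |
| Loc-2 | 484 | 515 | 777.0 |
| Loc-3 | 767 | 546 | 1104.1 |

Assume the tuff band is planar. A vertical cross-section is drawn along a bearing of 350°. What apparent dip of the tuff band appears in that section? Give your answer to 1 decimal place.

34.8°

Two edge vectors: Loc-1→Loc-2 = (143, 352, -0.1), Loc-1→Loc-3 = (426, 383, 327).
Normal n = (Loc-1→Loc-2) × (Loc-1→Loc-3) = (115142.3, -46803.6, -95183).
So ∂z/∂x = −n_x/n_z = 1.20969 and ∂z/∂y = −n_y/n_z = −0.49172.
Unit vector along 350° is (sin 350°, cos 350°) = (-0.1736, 0.9848).
Slope in that direction = a·(-0.1736) + b·(0.9848) = −0.69431.
Apparent dip = arctan|0.69431| = 34.8° (true dip is 52.6°, so apparent ≤ true as expected).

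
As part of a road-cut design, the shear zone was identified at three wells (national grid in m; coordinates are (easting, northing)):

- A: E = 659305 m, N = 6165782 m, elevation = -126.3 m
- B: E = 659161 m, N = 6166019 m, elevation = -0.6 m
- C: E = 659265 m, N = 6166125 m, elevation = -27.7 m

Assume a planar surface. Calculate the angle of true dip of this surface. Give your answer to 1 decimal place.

28.6°

Let the plane be z = a·E + b·N + c.
B−A: −144a + 237b = 125.7;  C−A: −40a + 343b = 98.6.
Solving gives a = −0.49476, b = 0.22977.
Gradient magnitude |∇z| = √(a² + b²) = √(0.24479 + 0.05279) = 0.54551.
True dip = arctan(0.54551) = 28.6°, dipping toward ESE (azimuth ≈ 115°).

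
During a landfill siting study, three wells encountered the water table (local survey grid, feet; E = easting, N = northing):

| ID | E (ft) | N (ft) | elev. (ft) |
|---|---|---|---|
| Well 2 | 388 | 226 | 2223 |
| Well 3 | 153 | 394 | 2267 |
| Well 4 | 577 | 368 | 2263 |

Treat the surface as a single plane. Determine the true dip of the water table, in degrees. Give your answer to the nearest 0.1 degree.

15.2°

Let the plane be z = a·E + b·N + c.
Well 3−Well 2: −235a + 168b = 44;  Well 4−Well 2: 189a + 142b = 40.
Solving gives a = 0.00725, b = 0.27204.
Gradient magnitude |∇z| = √(a² + b²) = √(0.00005 + 0.07401) = 0.27214.
True dip = arctan(0.27214) = 15.2°, dipping toward S (azimuth ≈ 182°).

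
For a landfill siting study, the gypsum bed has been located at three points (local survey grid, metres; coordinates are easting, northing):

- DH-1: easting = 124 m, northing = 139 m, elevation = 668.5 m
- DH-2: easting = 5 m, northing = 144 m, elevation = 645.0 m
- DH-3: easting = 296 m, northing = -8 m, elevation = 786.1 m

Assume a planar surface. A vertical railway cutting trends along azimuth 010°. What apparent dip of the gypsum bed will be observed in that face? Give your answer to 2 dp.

Two edge vectors: DH-1→DH-2 = (-119, 5, -23.5), DH-1→DH-3 = (172, -147, 117.6).
Normal n = (DH-1→DH-2) × (DH-1→DH-3) = (-2866.5, 9952.4, 16633).
So ∂z/∂easting = −n_x/n_z = 0.17234 and ∂z/∂northing = −n_y/n_z = −0.59835.
Unit vector along 010° is (sin 10°, cos 10°) = (0.1736, 0.9848).
Slope in that direction = a·(0.1736) + b·(0.9848) = −0.55934.
Apparent dip = arctan|0.55934| = 29.22° (true dip is 31.9°, so apparent ≤ true as expected).

29.22°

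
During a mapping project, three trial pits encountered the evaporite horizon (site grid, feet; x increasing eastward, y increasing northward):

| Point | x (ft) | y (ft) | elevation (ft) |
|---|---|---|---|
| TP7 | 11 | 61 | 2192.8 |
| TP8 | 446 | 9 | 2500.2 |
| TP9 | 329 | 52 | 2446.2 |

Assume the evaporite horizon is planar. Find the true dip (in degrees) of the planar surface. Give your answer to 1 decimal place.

Two edge vectors: TP7→TP8 = (435, -52, 307.4), TP7→TP9 = (318, -9, 253.4).
Normal n = (TP7→TP8) × (TP7→TP9) = (-10410.2, -12475.8, 12621).
So ∂z/∂x = −n_x/n_z = 0.82483 and ∂z/∂y = −n_y/n_z = 0.98850.
Gradient magnitude |∇z| = √(a² + b²) = √(0.68035 + 0.97712) = 1.28743.
True dip = arctan(1.28743) = 52.2°, dipping toward SW (azimuth ≈ 220°).

52.2°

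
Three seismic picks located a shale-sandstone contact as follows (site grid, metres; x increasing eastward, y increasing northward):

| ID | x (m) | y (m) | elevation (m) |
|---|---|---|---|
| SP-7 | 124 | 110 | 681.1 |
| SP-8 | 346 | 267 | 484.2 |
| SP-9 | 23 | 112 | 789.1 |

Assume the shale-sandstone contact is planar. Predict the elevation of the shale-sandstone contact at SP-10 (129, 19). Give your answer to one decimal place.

653.0 m

Two edge vectors: SP-7→SP-8 = (222, 157, -196.9), SP-7→SP-9 = (-101, 2, 108).
Normal n = (SP-7→SP-8) × (SP-7→SP-9) = (17349.8, -4089.1, 16301).
So ∂z/∂x = −n_x/n_z = −1.06434 and ∂z/∂y = −n_y/n_z = 0.25085.
Intercept c from SP-7: 681.1 + 131.98 − 27.59 = 785.48.
At (129, 19): z = −137.3 + 4.8 + 785.48 = 653.0 m.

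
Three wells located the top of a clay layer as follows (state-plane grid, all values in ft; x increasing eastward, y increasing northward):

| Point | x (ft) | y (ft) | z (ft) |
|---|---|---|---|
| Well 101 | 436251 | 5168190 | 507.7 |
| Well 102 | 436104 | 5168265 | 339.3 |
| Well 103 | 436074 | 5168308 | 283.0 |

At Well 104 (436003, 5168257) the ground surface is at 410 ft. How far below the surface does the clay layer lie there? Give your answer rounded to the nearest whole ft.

Two edge vectors: Well 101→Well 102 = (-147, 75, -168.4), Well 101→Well 103 = (-177, 118, -224.7).
Normal n = (Well 101→Well 102) × (Well 101→Well 103) = (3018.7, -3224.1, -4071).
So ∂z/∂x = −n_x/n_z = 0.74151314 and ∂z/∂y = −n_y/n_z = −0.79196758.
Intercept c from Well 101: 507.7 − 323485.85 + 4093038.90 = 3770060.75.
At (436003, 5168257): z_contact = 323302.0 − 4093092.0 + 3770060.75 = 270.7 ft.
Depth below ground = 410 − 270.7 = 139 ft.

139 ft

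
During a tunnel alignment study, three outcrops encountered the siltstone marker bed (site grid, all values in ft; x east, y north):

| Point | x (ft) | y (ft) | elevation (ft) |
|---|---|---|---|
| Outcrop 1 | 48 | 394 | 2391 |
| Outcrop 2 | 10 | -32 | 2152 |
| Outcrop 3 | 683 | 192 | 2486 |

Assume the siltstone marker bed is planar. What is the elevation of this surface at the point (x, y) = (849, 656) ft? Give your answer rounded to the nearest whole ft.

2786 ft

Let the plane be z = a·x + b·y + c.
Outcrop 2−Outcrop 1: −38a − 426b = −239;  Outcrop 3−Outcrop 1: 635a − 202b = 95.
Solving gives a = 0.31902, b = 0.53258.
Then c = 2391 − a·48 − b·394 = 2165.85.
At (849, 656): z = 270.9 + 349.4 + 2165.85 = 2786.1 ft.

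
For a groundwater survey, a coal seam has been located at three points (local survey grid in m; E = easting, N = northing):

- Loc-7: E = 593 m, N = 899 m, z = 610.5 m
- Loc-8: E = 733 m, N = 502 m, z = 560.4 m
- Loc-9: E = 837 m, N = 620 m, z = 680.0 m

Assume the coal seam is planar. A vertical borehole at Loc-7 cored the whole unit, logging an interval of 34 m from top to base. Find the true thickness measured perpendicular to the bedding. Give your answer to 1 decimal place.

26.4 m

Let the plane be z = a·E + b·N + c.
Loc-8−Loc-7: 140a − 397b = −50.1;  Loc-9−Loc-7: 244a − 279b = 69.5.
Solving gives a = 0.71909, b = 0.37978.
|∇z| = √(a²+b²) = 0.81322, so dip δ = arctan(0.81322) = 39.12°.
True thickness = vertical thickness × cos δ = 34 × cos 39.12° = 26.4 m.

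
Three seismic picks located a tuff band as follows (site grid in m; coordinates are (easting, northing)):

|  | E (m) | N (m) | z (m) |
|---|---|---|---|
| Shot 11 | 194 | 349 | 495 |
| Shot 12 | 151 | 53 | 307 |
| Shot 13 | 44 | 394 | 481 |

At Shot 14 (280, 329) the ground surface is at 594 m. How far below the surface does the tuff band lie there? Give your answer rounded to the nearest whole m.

88 m

Two edge vectors: Shot 11→Shot 12 = (-43, -296, -188), Shot 11→Shot 13 = (-150, 45, -14).
Normal n = (Shot 11→Shot 12) × (Shot 11→Shot 13) = (12604, 27598, -46335).
So ∂z/∂E = −n_x/n_z = 0.27202 and ∂z/∂N = −n_y/n_z = 0.59562.
Intercept c from Shot 11: 495 − 52.77 − 207.87 = 234.36.
At (280, 329): z_contact = 76.2 + 196.0 + 234.36 = 506.5 m.
Depth below ground = 594 − 506.5 = 88 m.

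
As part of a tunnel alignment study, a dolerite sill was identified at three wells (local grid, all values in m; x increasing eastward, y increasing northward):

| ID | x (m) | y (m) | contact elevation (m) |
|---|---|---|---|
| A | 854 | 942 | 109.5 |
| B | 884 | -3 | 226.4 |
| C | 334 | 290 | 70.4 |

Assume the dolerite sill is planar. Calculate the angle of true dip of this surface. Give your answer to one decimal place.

Two edge vectors: A→B = (30, -945, 116.9), A→C = (-520, -652, -39.1).
Normal n = (A→B) × (A→C) = (113168.3, -59615, -510960).
So ∂z/∂x = −n_x/n_z = 0.22148 and ∂z/∂y = −n_y/n_z = −0.11667.
Gradient magnitude |∇z| = √(a² + b²) = √(0.04905 + 0.01361) = 0.25033.
True dip = arctan(0.25033) = 14.1°, dipping toward WNW (azimuth ≈ 298°).

14.1°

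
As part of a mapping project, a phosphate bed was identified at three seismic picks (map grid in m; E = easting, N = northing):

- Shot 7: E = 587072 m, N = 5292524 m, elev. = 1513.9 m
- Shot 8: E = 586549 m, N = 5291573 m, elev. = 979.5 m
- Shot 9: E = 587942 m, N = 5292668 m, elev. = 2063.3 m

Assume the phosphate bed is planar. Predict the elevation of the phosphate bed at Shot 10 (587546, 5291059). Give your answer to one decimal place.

Two edge vectors: Shot 7→Shot 8 = (-523, -951, -534.4), Shot 7→Shot 9 = (870, 144, 549.4).
Normal n = (Shot 7→Shot 8) × (Shot 7→Shot 9) = (-445525.8, -177591.8, 752058).
So ∂z/∂E = −n_x/n_z = 0.592408830 and ∂z/∂N = −n_y/n_z = 0.236141096.
Intercept c from Shot 7: 1513.9 − 347786.64 − 1249782.42 = −1596055.15.
At (587546, 5291059): z = 348067.4 + 1249436.5 − 1596055.15 = 1448.8 m.

1448.8 m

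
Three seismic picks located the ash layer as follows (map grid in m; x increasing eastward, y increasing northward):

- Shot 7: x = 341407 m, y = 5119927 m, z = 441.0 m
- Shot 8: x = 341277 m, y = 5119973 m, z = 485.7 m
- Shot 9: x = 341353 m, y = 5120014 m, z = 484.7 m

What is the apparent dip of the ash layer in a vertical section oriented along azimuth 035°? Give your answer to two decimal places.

Two edge vectors: Shot 7→Shot 8 = (-130, 46, 44.7), Shot 7→Shot 9 = (-54, 87, 43.7).
Normal n = (Shot 7→Shot 8) × (Shot 7→Shot 9) = (-1878.7, 3267.2, -8826).
So ∂z/∂x = −n_x/n_z = −0.21286 and ∂z/∂y = −n_y/n_z = 0.37018.
Unit vector along 035° is (sin 35°, cos 35°) = (0.5736, 0.8192).
Slope in that direction = a·(0.5736) + b·(0.8192) = 0.18114.
Apparent dip = arctan|0.18114| = 10.27° (true dip is 23.1°, so apparent ≤ true as expected).

10.27°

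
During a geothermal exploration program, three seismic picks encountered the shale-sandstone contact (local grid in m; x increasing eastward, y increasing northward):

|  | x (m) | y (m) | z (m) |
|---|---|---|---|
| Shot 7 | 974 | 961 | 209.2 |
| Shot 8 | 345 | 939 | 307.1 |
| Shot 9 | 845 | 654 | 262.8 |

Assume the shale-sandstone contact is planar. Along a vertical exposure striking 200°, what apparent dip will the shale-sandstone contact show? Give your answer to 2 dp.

Two edge vectors: Shot 7→Shot 8 = (-629, -22, 97.9), Shot 7→Shot 9 = (-129, -307, 53.6).
Normal n = (Shot 7→Shot 8) × (Shot 7→Shot 9) = (28876.1, 21085.3, 190265).
So ∂z/∂x = −n_x/n_z = −0.15177 and ∂z/∂y = −n_y/n_z = −0.11082.
Unit vector along 200° is (sin 200°, cos 200°) = (-0.3420, -0.9397).
Slope in that direction = a·(-0.3420) + b·(-0.9397) = 0.15605.
Apparent dip = arctan|0.15605| = 8.87° (true dip is 10.6°, so apparent ≤ true as expected).

8.87°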